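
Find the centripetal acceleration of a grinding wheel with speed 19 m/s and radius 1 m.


Given: v = 19 m/s, r = 1 m
Using a_c = v^2 / r
a_c = 19^2 / 1
a_c = 361 / 1
a_c = 361 m/s^2

361 m/s^2


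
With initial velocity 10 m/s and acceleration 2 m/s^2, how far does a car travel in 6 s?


Given: v0 = 10 m/s, a = 2 m/s^2, t = 6 s
Using s = v0*t + (1/2)*a*t^2
s = 10*6 + (1/2)*2*6^2
s = 60 + (1/2)*72
s = 60 + 36
s = 96

96 m


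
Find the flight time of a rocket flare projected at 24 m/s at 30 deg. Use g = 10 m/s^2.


Given: v0 = 24 m/s, theta = 30 deg, g = 10 m/s^2
sin(30) = 1/2
Using T = 2*v0*sin(theta) / g
T = 2*24*1/2 / 10
T = 24 / 10
T = 12/5 s

12/5 s


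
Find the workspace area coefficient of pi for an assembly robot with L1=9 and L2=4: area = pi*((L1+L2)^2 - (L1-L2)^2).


Given: L1 = 9, L2 = 4
(L1+L2)^2 = (13)^2 = 169
(L1-L2)^2 = (5)^2 = 25
Difference = 169 - 25 = 144
This equals 4*L1*L2 = 4*9*4 = 144
Workspace area = 144*pi

144


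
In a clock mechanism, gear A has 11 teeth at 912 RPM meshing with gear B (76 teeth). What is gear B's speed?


Given: N1 = 11 teeth, w1 = 912 RPM, N2 = 76 teeth
Using N1*w1 = N2*w2
w2 = N1*w1 / N2
w2 = 11*912 / 76
w2 = 10032 / 76
w2 = 132 RPM

132 RPM


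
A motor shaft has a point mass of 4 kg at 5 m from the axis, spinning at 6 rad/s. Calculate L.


Given: m = 4 kg, r = 5 m, omega = 6 rad/s
For a point mass: I = m*r^2
I = 4*5^2 = 4*25 = 100
L = I*omega = 100*6
L = 600 kg*m^2/s

600 kg*m^2/s


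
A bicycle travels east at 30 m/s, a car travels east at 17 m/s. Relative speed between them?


Given: v_A = 30 m/s east, v_B = 17 m/s east
Both move in the same direction; relative speed = |v_A - v_B|
|30 - 17| = |13|
= 13 m/s

13 m/s


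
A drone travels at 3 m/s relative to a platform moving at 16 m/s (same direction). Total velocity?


Given: object velocity = 3 m/s, platform velocity = 16 m/s (same direction)
Using classical velocity addition: v_total = v_object + v_platform
v_total = 3 + 16
v_total = 19 m/s

19 m/s


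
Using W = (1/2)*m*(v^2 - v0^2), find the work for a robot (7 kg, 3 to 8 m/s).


Given: m = 7 kg, v0 = 3 m/s, v = 8 m/s
Using W = (1/2)*m*(v^2 - v0^2)
v^2 = 8^2 = 64
v0^2 = 3^2 = 9
v^2 - v0^2 = 64 - 9 = 55
W = (1/2)*7*55 = 385/2 J

385/2 J


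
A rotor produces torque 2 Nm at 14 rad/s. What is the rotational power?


Given: tau = 2 Nm, omega = 14 rad/s
Using P = tau * omega
P = 2 * 14
P = 28 W

28 W


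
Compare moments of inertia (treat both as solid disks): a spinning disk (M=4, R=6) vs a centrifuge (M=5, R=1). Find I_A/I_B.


Given: M1=4 kg, R1=6 m, M2=5 kg, R2=1 m
For a disk: I = (1/2)*M*R^2, so I_A/I_B = (M1*R1^2)/(M2*R2^2)
M1*R1^2 = 4*36 = 144
M2*R2^2 = 5*1 = 5
I_A/I_B = 144/5 = 144/5

144/5


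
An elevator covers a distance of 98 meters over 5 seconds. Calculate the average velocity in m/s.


Given: distance d = 98 m, time t = 5 s
Using v = d / t
v = 98 / 5
v = 98/5 m/s

98/5 m/s


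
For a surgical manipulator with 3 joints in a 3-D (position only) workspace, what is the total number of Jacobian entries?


Given: task space dimension = 3, joints = 3
Jacobian is a 3 x 3 matrix
Total entries = rows * columns
Total = 3 * 3
Total = 9

9


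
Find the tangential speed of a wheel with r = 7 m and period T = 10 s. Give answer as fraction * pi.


Given: radius r = 7 m, period T = 10 s
Using v = 2*pi*r / T
v = 2*pi*7 / 10
v = 14*pi / 10
v = 7/5*pi m/s

7/5*pi m/s


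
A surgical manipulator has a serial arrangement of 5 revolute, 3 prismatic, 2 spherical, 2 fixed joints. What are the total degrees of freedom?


Given: serial robot with 5 revolute, 3 prismatic, 2 spherical, 2 fixed joints
DOF contribution per joint type: revolute=1, prismatic=1, spherical=3, fixed=0
DOF = 5*1 + 3*1 + 2*3 + 2*0
DOF = 14

14


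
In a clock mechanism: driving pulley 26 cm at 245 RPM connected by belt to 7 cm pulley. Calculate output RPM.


Given: D1 = 26 cm, w1 = 245 RPM, D2 = 7 cm
Using D1*w1 = D2*w2
w2 = D1*w1 / D2
w2 = 26*245 / 7
w2 = 6370 / 7
w2 = 910 RPM

910 RPM


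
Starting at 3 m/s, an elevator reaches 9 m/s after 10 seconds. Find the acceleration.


Given: initial velocity v0 = 3 m/s, final velocity v = 9 m/s, time t = 10 s
Using a = (v - v0) / t
a = (9 - 3) / 10
a = 6 / 10
a = 3/5 m/s^2

3/5 m/s^2


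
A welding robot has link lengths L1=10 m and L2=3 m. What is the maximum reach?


Given: L1 = 10 m, L2 = 3 m
For a 2-link planar arm, max reach = L1 + L2 (fully extended)
Max reach = 10 + 3
Max reach = 13 m

13 m


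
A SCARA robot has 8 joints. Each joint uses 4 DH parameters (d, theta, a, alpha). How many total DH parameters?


Given: 8 joints, 4 DH parameters per joint (d, theta, a, alpha)
Total DH parameters = number_of_joints * 4
Total = 8 * 4
Total = 32

32


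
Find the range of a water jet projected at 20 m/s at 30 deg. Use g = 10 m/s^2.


Given: v0 = 20 m/s, theta = 30 deg, g = 10 m/s^2
sin(2*30) = sin(60) = sqrt(3)/2
Using R = v0^2 * sin(2*theta) / g
R = 20^2 * (sqrt(3)/2) / 10
R = 400 * sqrt(3) / 20
R = 20*sqrt(3) m

20*sqrt(3) m


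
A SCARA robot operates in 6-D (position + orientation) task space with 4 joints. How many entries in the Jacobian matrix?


Given: task space dimension = 6, joints = 4
Jacobian is a 6 x 4 matrix
Total entries = rows * columns
Total = 6 * 4
Total = 24

24


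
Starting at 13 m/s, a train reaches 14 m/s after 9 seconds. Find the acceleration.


Given: initial velocity v0 = 13 m/s, final velocity v = 14 m/s, time t = 9 s
Using a = (v - v0) / t
a = (14 - 13) / 9
a = 1 / 9
a = 1/9 m/s^2

1/9 m/s^2


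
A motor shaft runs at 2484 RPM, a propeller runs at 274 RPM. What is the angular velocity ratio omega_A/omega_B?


Given: RPM_A = 2484, RPM_B = 274
omega = 2*pi*RPM/60, so omega_A/omega_B = RPM_A / RPM_B
omega_A/omega_B = 2484 / 274
omega_A/omega_B = 1242/137

1242/137


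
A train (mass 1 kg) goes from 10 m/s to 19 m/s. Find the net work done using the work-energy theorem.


Given: m = 1 kg, v0 = 10 m/s, v = 19 m/s
Using W = (1/2)*m*(v^2 - v0^2)
v^2 = 19^2 = 361
v0^2 = 10^2 = 100
v^2 - v0^2 = 361 - 100 = 261
W = (1/2)*1*261 = 261/2 J

261/2 J


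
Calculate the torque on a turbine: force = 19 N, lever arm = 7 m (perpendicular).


Given: F = 19 N, r = 7 m, angle = 90 deg (perpendicular)
Using tau = F * r * sin(90)
sin(90) = 1
tau = 19 * 7 * 1
tau = 133 Nm

133 Nm


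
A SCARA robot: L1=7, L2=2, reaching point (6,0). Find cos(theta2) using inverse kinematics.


Given: L1 = 7, L2 = 2, target (x, y) = (6, 0)
Using cos(theta2) = (x^2 + y^2 - L1^2 - L2^2) / (2*L1*L2)
x^2 + y^2 = 6^2 + 0 = 36
L1^2 + L2^2 = 49 + 4 = 53
Numerator = 36 - 53 = -17
Denominator = 2*7*2 = 28
cos(theta2) = -17/28 = -17/28

-17/28


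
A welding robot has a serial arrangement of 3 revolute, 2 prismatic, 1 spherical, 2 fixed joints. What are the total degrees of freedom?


Given: serial robot with 3 revolute, 2 prismatic, 1 spherical, 2 fixed joints
DOF contribution per joint type: revolute=1, prismatic=1, spherical=3, fixed=0
DOF = 3*1 + 2*1 + 1*3 + 2*0
DOF = 8

8


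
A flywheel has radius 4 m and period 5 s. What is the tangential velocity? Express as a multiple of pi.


Given: radius r = 4 m, period T = 5 s
Using v = 2*pi*r / T
v = 2*pi*4 / 5
v = 8*pi / 5
v = 8/5*pi m/s

8/5*pi m/s


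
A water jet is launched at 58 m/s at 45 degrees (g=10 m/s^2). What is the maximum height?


Given: v0 = 58 m/s, theta = 45 deg, g = 10 m/s^2
sin^2(45) = 1/2
Using H = v0^2 * sin^2(theta) / (2*g)
H = 58^2 * 1/2 / (2*10)
H = 3364 * 1/2 / 20
H = 1682 / 20
H = 841/10 m

841/10 m


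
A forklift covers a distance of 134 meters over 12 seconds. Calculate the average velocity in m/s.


Given: distance d = 134 m, time t = 12 s
Using v = d / t
v = 134 / 12
v = 67/6 m/s

67/6 m/s


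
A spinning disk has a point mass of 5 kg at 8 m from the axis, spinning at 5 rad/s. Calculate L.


Given: m = 5 kg, r = 8 m, omega = 5 rad/s
For a point mass: I = m*r^2
I = 5*8^2 = 5*64 = 320
L = I*omega = 320*5
L = 1600 kg*m^2/s

1600 kg*m^2/s


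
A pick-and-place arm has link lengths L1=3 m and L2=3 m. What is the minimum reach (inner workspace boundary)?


Given: L1 = 3 m, L2 = 3 m
For a 2-link planar arm, min reach = |L1 - L2| (second link folded back)
Min reach = |3 - 3|
Min reach = 0 m

0 m


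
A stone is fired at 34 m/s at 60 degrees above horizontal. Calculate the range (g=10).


Given: v0 = 34 m/s, theta = 60 deg, g = 10 m/s^2
sin(2*60) = sin(120) = sqrt(3)/2
Using R = v0^2 * sin(2*theta) / g
R = 34^2 * (sqrt(3)/2) / 10
R = 1156 * sqrt(3) / 20
R = 289/5*sqrt(3) m

289/5*sqrt(3) m


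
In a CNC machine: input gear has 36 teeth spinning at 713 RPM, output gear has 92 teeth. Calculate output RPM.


Given: N1 = 36 teeth, w1 = 713 RPM, N2 = 92 teeth
Using N1*w1 = N2*w2
w2 = N1*w1 / N2
w2 = 36*713 / 92
w2 = 25668 / 92
w2 = 279 RPM

279 RPM


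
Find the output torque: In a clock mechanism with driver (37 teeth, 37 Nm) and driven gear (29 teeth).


Given: N1 = 37, N2 = 29, T1 = 37 Nm
Using T2/T1 = N2/N1
T2 = T1 * N2 / N1
T2 = 37 * 29 / 37
T2 = 1073 / 37
T2 = 29 Nm

29 Nm


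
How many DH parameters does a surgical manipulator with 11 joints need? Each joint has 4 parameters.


Given: 11 joints, 4 DH parameters per joint (d, theta, a, alpha)
Total DH parameters = number_of_joints * 4
Total = 11 * 4
Total = 44

44


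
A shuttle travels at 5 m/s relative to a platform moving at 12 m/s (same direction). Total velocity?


Given: object velocity = 5 m/s, platform velocity = 12 m/s (same direction)
Using classical velocity addition: v_total = v_object + v_platform
v_total = 5 + 12
v_total = 17 m/s

17 m/s


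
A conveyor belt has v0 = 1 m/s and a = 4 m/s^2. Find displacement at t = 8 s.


Given: v0 = 1 m/s, a = 4 m/s^2, t = 8 s
Using s = v0*t + (1/2)*a*t^2
s = 1*8 + (1/2)*4*8^2
s = 8 + (1/2)*256
s = 8 + 128
s = 136

136 m


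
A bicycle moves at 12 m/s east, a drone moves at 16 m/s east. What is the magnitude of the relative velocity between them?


Given: v_A = 12 m/s east, v_B = 16 m/s east
Both move in the same direction; relative speed = |v_A - v_B|
|12 - 16| = |-4|
= 4 m/s

4 m/s


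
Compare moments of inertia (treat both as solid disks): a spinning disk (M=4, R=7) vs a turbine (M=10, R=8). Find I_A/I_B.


Given: M1=4 kg, R1=7 m, M2=10 kg, R2=8 m
For a disk: I = (1/2)*M*R^2, so I_A/I_B = (M1*R1^2)/(M2*R2^2)
M1*R1^2 = 4*49 = 196
M2*R2^2 = 10*64 = 640
I_A/I_B = 196/640 = 49/160

49/160


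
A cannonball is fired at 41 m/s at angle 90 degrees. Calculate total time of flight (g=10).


Given: v0 = 41 m/s, theta = 90 deg, g = 10 m/s^2
sin(90) = 1
Using T = 2*v0*sin(theta) / g
T = 2*41*1 / 10
T = 82 / 10
T = 41/5 s

41/5 s


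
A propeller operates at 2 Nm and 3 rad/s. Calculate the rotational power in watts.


Given: tau = 2 Nm, omega = 3 rad/s
Using P = tau * omega
P = 2 * 3
P = 6 W

6 W


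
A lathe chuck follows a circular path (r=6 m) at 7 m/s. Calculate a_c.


Given: v = 7 m/s, r = 6 m
Using a_c = v^2 / r
a_c = 7^2 / 6
a_c = 49 / 6
a_c = 49/6 m/s^2

49/6 m/s^2


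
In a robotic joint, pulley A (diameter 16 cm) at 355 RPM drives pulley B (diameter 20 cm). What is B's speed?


Given: D1 = 16 cm, w1 = 355 RPM, D2 = 20 cm
Using D1*w1 = D2*w2
w2 = D1*w1 / D2
w2 = 16*355 / 20
w2 = 5680 / 20
w2 = 284 RPM

284 RPM


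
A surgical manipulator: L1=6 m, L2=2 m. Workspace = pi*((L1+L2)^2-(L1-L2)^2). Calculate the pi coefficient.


Given: L1 = 6, L2 = 2
(L1+L2)^2 = (8)^2 = 64
(L1-L2)^2 = (4)^2 = 16
Difference = 64 - 16 = 48
This equals 4*L1*L2 = 4*6*2 = 48
Workspace area = 48*pi

48


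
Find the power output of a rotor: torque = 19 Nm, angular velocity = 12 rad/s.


Given: tau = 19 Nm, omega = 12 rad/s
Using P = tau * omega
P = 19 * 12
P = 228 W

228 W


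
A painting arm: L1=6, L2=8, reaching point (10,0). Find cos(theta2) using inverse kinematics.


Given: L1 = 6, L2 = 8, target (x, y) = (10, 0)
Using cos(theta2) = (x^2 + y^2 - L1^2 - L2^2) / (2*L1*L2)
x^2 + y^2 = 10^2 + 0 = 100
L1^2 + L2^2 = 36 + 64 = 100
Numerator = 100 - 100 = 0
Denominator = 2*6*8 = 96
cos(theta2) = 0/96 = 0

0


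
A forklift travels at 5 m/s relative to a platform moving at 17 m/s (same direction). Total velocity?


Given: object velocity = 5 m/s, platform velocity = 17 m/s (same direction)
Using classical velocity addition: v_total = v_object + v_platform
v_total = 5 + 17
v_total = 22 m/s

22 m/s


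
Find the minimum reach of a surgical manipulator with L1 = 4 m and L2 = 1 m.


Given: L1 = 4 m, L2 = 1 m
For a 2-link planar arm, min reach = |L1 - L2| (second link folded back)
Min reach = |4 - 1|
Min reach = 3 m

3 m


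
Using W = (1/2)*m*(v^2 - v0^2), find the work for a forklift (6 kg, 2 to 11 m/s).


Given: m = 6 kg, v0 = 2 m/s, v = 11 m/s
Using W = (1/2)*m*(v^2 - v0^2)
v^2 = 11^2 = 121
v0^2 = 2^2 = 4
v^2 - v0^2 = 121 - 4 = 117
W = (1/2)*6*117 = 351 J

351 J


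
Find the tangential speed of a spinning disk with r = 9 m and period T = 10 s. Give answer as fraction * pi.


Given: radius r = 9 m, period T = 10 s
Using v = 2*pi*r / T
v = 2*pi*9 / 10
v = 18*pi / 10
v = 9/5*pi m/s

9/5*pi m/s


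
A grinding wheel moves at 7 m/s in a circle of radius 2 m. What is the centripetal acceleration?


Given: v = 7 m/s, r = 2 m
Using a_c = v^2 / r
a_c = 7^2 / 2
a_c = 49 / 2
a_c = 49/2 m/s^2

49/2 m/s^2


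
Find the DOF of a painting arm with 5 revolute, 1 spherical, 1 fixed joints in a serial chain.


Given: serial robot with 5 revolute, 1 spherical, 1 fixed joints
DOF contribution per joint type: revolute=1, prismatic=1, spherical=3, fixed=0
DOF = 5*1 + 1*3 + 1*0
DOF = 8

8


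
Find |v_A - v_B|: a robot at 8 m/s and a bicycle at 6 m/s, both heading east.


Given: v_A = 8 m/s east, v_B = 6 m/s east
Both move in the same direction; relative speed = |v_A - v_B|
|8 - 6| = |2|
= 2 m/s

2 m/s


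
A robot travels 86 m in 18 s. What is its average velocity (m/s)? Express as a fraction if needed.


Given: distance d = 86 m, time t = 18 s
Using v = d / t
v = 86 / 18
v = 43/9 m/s

43/9 m/s


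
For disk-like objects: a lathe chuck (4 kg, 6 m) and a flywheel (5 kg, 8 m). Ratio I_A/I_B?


Given: M1=4 kg, R1=6 m, M2=5 kg, R2=8 m
For a disk: I = (1/2)*M*R^2, so I_A/I_B = (M1*R1^2)/(M2*R2^2)
M1*R1^2 = 4*36 = 144
M2*R2^2 = 5*64 = 320
I_A/I_B = 144/320 = 9/20

9/20


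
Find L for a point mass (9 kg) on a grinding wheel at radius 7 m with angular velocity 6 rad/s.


Given: m = 9 kg, r = 7 m, omega = 6 rad/s
For a point mass: I = m*r^2
I = 9*7^2 = 9*49 = 441
L = I*omega = 441*6
L = 2646 kg*m^2/s

2646 kg*m^2/s


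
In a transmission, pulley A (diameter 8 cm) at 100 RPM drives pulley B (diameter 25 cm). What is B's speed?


Given: D1 = 8 cm, w1 = 100 RPM, D2 = 25 cm
Using D1*w1 = D2*w2
w2 = D1*w1 / D2
w2 = 8*100 / 25
w2 = 800 / 25
w2 = 32 RPM

32 RPM


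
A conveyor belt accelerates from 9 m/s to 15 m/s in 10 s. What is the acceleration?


Given: initial velocity v0 = 9 m/s, final velocity v = 15 m/s, time t = 10 s
Using a = (v - v0) / t
a = (15 - 9) / 10
a = 6 / 10
a = 3/5 m/s^2

3/5 m/s^2


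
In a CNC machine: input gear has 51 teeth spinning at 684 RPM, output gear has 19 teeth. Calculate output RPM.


Given: N1 = 51 teeth, w1 = 684 RPM, N2 = 19 teeth
Using N1*w1 = N2*w2
w2 = N1*w1 / N2
w2 = 51*684 / 19
w2 = 34884 / 19
w2 = 1836 RPM

1836 RPM


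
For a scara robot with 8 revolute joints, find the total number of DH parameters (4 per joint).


Given: 8 joints, 4 DH parameters per joint (d, theta, a, alpha)
Total DH parameters = number_of_joints * 4
Total = 8 * 4
Total = 32

32


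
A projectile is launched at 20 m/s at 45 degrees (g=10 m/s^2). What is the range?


Given: v0 = 20 m/s, theta = 45 deg, g = 10 m/s^2
sin(2*45) = sin(90) = 1
Using R = v0^2 * sin(2*theta) / g
R = 20^2 * 1 / 10
R = 400 / 10
R = 40 m

40 m


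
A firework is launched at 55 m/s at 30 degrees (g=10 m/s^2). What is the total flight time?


Given: v0 = 55 m/s, theta = 30 deg, g = 10 m/s^2
sin(30) = 1/2
Using T = 2*v0*sin(theta) / g
T = 2*55*1/2 / 10
T = 55 / 10
T = 11/2 s

11/2 s


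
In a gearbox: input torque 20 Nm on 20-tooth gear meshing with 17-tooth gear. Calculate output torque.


Given: N1 = 20, N2 = 17, T1 = 20 Nm
Using T2/T1 = N2/N1
T2 = T1 * N2 / N1
T2 = 20 * 17 / 20
T2 = 340 / 20
T2 = 17 Nm

17 Nm


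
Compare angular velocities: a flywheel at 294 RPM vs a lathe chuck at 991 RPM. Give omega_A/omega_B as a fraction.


Given: RPM_A = 294, RPM_B = 991
omega = 2*pi*RPM/60, so omega_A/omega_B = RPM_A / RPM_B
omega_A/omega_B = 294 / 991
omega_A/omega_B = 294/991

294/991


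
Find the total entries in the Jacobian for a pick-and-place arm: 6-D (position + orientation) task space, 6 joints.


Given: task space dimension = 6, joints = 6
Jacobian is a 6 x 6 matrix
Total entries = rows * columns
Total = 6 * 6
Total = 36

36


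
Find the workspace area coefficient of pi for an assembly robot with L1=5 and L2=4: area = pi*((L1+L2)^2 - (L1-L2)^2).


Given: L1 = 5, L2 = 4
(L1+L2)^2 = (9)^2 = 81
(L1-L2)^2 = (1)^2 = 1
Difference = 81 - 1 = 80
This equals 4*L1*L2 = 4*5*4 = 80
Workspace area = 80*pi

80


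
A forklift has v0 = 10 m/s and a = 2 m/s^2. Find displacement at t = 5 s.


Given: v0 = 10 m/s, a = 2 m/s^2, t = 5 s
Using s = v0*t + (1/2)*a*t^2
s = 10*5 + (1/2)*2*5^2
s = 50 + (1/2)*50
s = 50 + 25
s = 75

75 m


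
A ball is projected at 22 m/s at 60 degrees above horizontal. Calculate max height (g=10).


Given: v0 = 22 m/s, theta = 60 deg, g = 10 m/s^2
sin^2(60) = 3/4
Using H = v0^2 * sin^2(theta) / (2*g)
H = 22^2 * 3/4 / (2*10)
H = 484 * 3/4 / 20
H = 363 / 20
H = 363/20 m

363/20 m


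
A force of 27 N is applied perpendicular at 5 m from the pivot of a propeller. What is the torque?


Given: F = 27 N, r = 5 m, angle = 90 deg (perpendicular)
Using tau = F * r * sin(90)
sin(90) = 1
tau = 27 * 5 * 1
tau = 135 Nm

135 Nm


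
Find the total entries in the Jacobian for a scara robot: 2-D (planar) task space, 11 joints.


Given: task space dimension = 2, joints = 11
Jacobian is a 2 x 11 matrix
Total entries = rows * columns
Total = 2 * 11
Total = 22

22


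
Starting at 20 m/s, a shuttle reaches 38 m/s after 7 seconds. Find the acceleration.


Given: initial velocity v0 = 20 m/s, final velocity v = 38 m/s, time t = 7 s
Using a = (v - v0) / t
a = (38 - 20) / 7
a = 18 / 7
a = 18/7 m/s^2

18/7 m/s^2


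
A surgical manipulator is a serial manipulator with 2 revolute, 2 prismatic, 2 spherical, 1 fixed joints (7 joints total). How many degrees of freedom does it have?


Given: serial robot with 2 revolute, 2 prismatic, 2 spherical, 1 fixed joints
DOF contribution per joint type: revolute=1, prismatic=1, spherical=3, fixed=0
DOF = 2*1 + 2*1 + 2*3 + 1*0
DOF = 10

10


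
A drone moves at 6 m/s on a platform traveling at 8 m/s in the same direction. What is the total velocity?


Given: object velocity = 6 m/s, platform velocity = 8 m/s (same direction)
Using classical velocity addition: v_total = v_object + v_platform
v_total = 6 + 8
v_total = 14 m/s

14 m/s


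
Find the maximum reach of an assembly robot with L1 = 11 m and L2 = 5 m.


Given: L1 = 11 m, L2 = 5 m
For a 2-link planar arm, max reach = L1 + L2 (fully extended)
Max reach = 11 + 5
Max reach = 16 m

16 m


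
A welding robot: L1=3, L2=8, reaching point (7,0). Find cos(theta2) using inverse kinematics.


Given: L1 = 3, L2 = 8, target (x, y) = (7, 0)
Using cos(theta2) = (x^2 + y^2 - L1^2 - L2^2) / (2*L1*L2)
x^2 + y^2 = 7^2 + 0 = 49
L1^2 + L2^2 = 9 + 64 = 73
Numerator = 49 - 73 = -24
Denominator = 2*3*8 = 48
cos(theta2) = -24/48 = -1/2

-1/2


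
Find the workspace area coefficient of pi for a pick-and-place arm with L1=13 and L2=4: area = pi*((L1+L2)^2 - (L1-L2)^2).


Given: L1 = 13, L2 = 4
(L1+L2)^2 = (17)^2 = 289
(L1-L2)^2 = (9)^2 = 81
Difference = 289 - 81 = 208
This equals 4*L1*L2 = 4*13*4 = 208
Workspace area = 208*pi

208


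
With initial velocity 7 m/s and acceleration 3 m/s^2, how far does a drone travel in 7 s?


Given: v0 = 7 m/s, a = 3 m/s^2, t = 7 s
Using s = v0*t + (1/2)*a*t^2
s = 7*7 + (1/2)*3*7^2
s = 49 + (1/2)*147
s = 49 + 147/2
s = 245/2

245/2 m


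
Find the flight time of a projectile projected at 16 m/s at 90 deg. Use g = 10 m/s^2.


Given: v0 = 16 m/s, theta = 90 deg, g = 10 m/s^2
sin(90) = 1
Using T = 2*v0*sin(theta) / g
T = 2*16*1 / 10
T = 32 / 10
T = 16/5 s

16/5 s


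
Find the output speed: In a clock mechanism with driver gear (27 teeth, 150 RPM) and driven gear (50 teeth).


Given: N1 = 27 teeth, w1 = 150 RPM, N2 = 50 teeth
Using N1*w1 = N2*w2
w2 = N1*w1 / N2
w2 = 27*150 / 50
w2 = 4050 / 50
w2 = 81 RPM

81 RPM


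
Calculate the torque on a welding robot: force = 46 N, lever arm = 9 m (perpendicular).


Given: F = 46 N, r = 9 m, angle = 90 deg (perpendicular)
Using tau = F * r * sin(90)
sin(90) = 1
tau = 46 * 9 * 1
tau = 414 Nm

414 Nm


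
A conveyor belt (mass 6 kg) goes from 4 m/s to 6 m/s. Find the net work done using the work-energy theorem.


Given: m = 6 kg, v0 = 4 m/s, v = 6 m/s
Using W = (1/2)*m*(v^2 - v0^2)
v^2 = 6^2 = 36
v0^2 = 4^2 = 16
v^2 - v0^2 = 36 - 16 = 20
W = (1/2)*6*20 = 60 J

60 J


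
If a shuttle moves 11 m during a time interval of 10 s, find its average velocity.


Given: distance d = 11 m, time t = 10 s
Using v = d / t
v = 11 / 10
v = 11/10 m/s

11/10 m/s


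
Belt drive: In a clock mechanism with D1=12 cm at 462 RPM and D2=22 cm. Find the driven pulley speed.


Given: D1 = 12 cm, w1 = 462 RPM, D2 = 22 cm
Using D1*w1 = D2*w2
w2 = D1*w1 / D2
w2 = 12*462 / 22
w2 = 5544 / 22
w2 = 252 RPM

252 RPM


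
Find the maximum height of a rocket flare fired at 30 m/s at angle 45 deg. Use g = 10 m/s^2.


Given: v0 = 30 m/s, theta = 45 deg, g = 10 m/s^2
sin^2(45) = 1/2
Using H = v0^2 * sin^2(theta) / (2*g)
H = 30^2 * 1/2 / (2*10)
H = 900 * 1/2 / 20
H = 450 / 20
H = 45/2 m

45/2 m


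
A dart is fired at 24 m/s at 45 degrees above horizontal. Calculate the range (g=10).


Given: v0 = 24 m/s, theta = 45 deg, g = 10 m/s^2
sin(2*45) = sin(90) = 1
Using R = v0^2 * sin(2*theta) / g
R = 24^2 * 1 / 10
R = 576 / 10
R = 288/5 m

288/5 m


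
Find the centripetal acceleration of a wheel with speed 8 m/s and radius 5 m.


Given: v = 8 m/s, r = 5 m
Using a_c = v^2 / r
a_c = 8^2 / 5
a_c = 64 / 5
a_c = 64/5 m/s^2

64/5 m/s^2


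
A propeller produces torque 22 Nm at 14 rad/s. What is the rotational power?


Given: tau = 22 Nm, omega = 14 rad/s
Using P = tau * omega
P = 22 * 14
P = 308 W

308 W


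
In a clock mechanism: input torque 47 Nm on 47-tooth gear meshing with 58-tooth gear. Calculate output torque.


Given: N1 = 47, N2 = 58, T1 = 47 Nm
Using T2/T1 = N2/N1
T2 = T1 * N2 / N1
T2 = 47 * 58 / 47
T2 = 2726 / 47
T2 = 58 Nm

58 Nm


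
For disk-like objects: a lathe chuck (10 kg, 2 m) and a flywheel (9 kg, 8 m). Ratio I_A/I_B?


Given: M1=10 kg, R1=2 m, M2=9 kg, R2=8 m
For a disk: I = (1/2)*M*R^2, so I_A/I_B = (M1*R1^2)/(M2*R2^2)
M1*R1^2 = 10*4 = 40
M2*R2^2 = 9*64 = 576
I_A/I_B = 40/576 = 5/72

5/72


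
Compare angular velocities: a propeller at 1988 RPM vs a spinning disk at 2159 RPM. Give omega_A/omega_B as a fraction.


Given: RPM_A = 1988, RPM_B = 2159
omega = 2*pi*RPM/60, so omega_A/omega_B = RPM_A / RPM_B
omega_A/omega_B = 1988 / 2159
omega_A/omega_B = 1988/2159

1988/2159


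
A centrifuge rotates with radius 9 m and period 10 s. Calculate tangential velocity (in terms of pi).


Given: radius r = 9 m, period T = 10 s
Using v = 2*pi*r / T
v = 2*pi*9 / 10
v = 18*pi / 10
v = 9/5*pi m/s

9/5*pi m/s


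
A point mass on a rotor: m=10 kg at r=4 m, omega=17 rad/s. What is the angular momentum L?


Given: m = 10 kg, r = 4 m, omega = 17 rad/s
For a point mass: I = m*r^2
I = 10*4^2 = 10*16 = 160
L = I*omega = 160*17
L = 2720 kg*m^2/s

2720 kg*m^2/s


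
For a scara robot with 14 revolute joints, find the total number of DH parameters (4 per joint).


Given: 14 joints, 4 DH parameters per joint (d, theta, a, alpha)
Total DH parameters = number_of_joints * 4
Total = 14 * 4
Total = 56

56


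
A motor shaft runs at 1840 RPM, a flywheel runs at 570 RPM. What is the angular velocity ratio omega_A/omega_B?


Given: RPM_A = 1840, RPM_B = 570
omega = 2*pi*RPM/60, so omega_A/omega_B = RPM_A / RPM_B
omega_A/omega_B = 1840 / 570
omega_A/omega_B = 184/57

184/57


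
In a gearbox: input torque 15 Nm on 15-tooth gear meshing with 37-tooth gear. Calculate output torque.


Given: N1 = 15, N2 = 37, T1 = 15 Nm
Using T2/T1 = N2/N1
T2 = T1 * N2 / N1
T2 = 15 * 37 / 15
T2 = 555 / 15
T2 = 37 Nm

37 Nm


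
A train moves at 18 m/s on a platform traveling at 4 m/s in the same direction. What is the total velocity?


Given: object velocity = 18 m/s, platform velocity = 4 m/s (same direction)
Using classical velocity addition: v_total = v_object + v_platform
v_total = 18 + 4
v_total = 22 m/s

22 m/s


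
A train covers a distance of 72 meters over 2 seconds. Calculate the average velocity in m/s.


Given: distance d = 72 m, time t = 2 s
Using v = d / t
v = 72 / 2
v = 36 m/s

36 m/s


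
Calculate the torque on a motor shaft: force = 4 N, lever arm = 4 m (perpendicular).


Given: F = 4 N, r = 4 m, angle = 90 deg (perpendicular)
Using tau = F * r * sin(90)
sin(90) = 1
tau = 4 * 4 * 1
tau = 16 Nm

16 Nm


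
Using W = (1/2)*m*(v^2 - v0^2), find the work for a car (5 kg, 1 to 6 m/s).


Given: m = 5 kg, v0 = 1 m/s, v = 6 m/s
Using W = (1/2)*m*(v^2 - v0^2)
v^2 = 6^2 = 36
v0^2 = 1^2 = 1
v^2 - v0^2 = 36 - 1 = 35
W = (1/2)*5*35 = 175/2 J

175/2 J


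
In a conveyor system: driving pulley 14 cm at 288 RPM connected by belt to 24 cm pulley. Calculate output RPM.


Given: D1 = 14 cm, w1 = 288 RPM, D2 = 24 cm
Using D1*w1 = D2*w2
w2 = D1*w1 / D2
w2 = 14*288 / 24
w2 = 4032 / 24
w2 = 168 RPM

168 RPM


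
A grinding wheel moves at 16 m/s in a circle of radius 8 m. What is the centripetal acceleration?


Given: v = 16 m/s, r = 8 m
Using a_c = v^2 / r
a_c = 16^2 / 8
a_c = 256 / 8
a_c = 32 m/s^2

32 m/s^2


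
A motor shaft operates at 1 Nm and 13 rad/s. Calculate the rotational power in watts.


Given: tau = 1 Nm, omega = 13 rad/s
Using P = tau * omega
P = 1 * 13
P = 13 W

13 W


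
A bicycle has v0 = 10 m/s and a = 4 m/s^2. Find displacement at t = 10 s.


Given: v0 = 10 m/s, a = 4 m/s^2, t = 10 s
Using s = v0*t + (1/2)*a*t^2
s = 10*10 + (1/2)*4*10^2
s = 100 + (1/2)*400
s = 100 + 200
s = 300

300 m


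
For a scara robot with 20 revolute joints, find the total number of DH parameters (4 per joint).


Given: 20 joints, 4 DH parameters per joint (d, theta, a, alpha)
Total DH parameters = number_of_joints * 4
Total = 20 * 4
Total = 80

80


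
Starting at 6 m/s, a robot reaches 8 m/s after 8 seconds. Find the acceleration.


Given: initial velocity v0 = 6 m/s, final velocity v = 8 m/s, time t = 8 s
Using a = (v - v0) / t
a = (8 - 6) / 8
a = 2 / 8
a = 1/4 m/s^2

1/4 m/s^2


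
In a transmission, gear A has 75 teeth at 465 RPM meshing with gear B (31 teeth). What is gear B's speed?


Given: N1 = 75 teeth, w1 = 465 RPM, N2 = 31 teeth
Using N1*w1 = N2*w2
w2 = N1*w1 / N2
w2 = 75*465 / 31
w2 = 34875 / 31
w2 = 1125 RPM

1125 RPM


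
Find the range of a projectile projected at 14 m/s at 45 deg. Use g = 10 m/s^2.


Given: v0 = 14 m/s, theta = 45 deg, g = 10 m/s^2
sin(2*45) = sin(90) = 1
Using R = v0^2 * sin(2*theta) / g
R = 14^2 * 1 / 10
R = 196 / 10
R = 98/5 m

98/5 m


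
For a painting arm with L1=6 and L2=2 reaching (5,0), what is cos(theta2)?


Given: L1 = 6, L2 = 2, target (x, y) = (5, 0)
Using cos(theta2) = (x^2 + y^2 - L1^2 - L2^2) / (2*L1*L2)
x^2 + y^2 = 5^2 + 0 = 25
L1^2 + L2^2 = 36 + 4 = 40
Numerator = 25 - 40 = -15
Denominator = 2*6*2 = 24
cos(theta2) = -15/24 = -5/8

-5/8


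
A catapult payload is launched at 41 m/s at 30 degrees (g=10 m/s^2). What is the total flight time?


Given: v0 = 41 m/s, theta = 30 deg, g = 10 m/s^2
sin(30) = 1/2
Using T = 2*v0*sin(theta) / g
T = 2*41*1/2 / 10
T = 41 / 10
T = 41/10 s

41/10 s


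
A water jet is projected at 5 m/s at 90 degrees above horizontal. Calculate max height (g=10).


Given: v0 = 5 m/s, theta = 90 deg, g = 10 m/s^2
sin^2(90) = 1
Using H = v0^2 * sin^2(theta) / (2*g)
H = 5^2 * 1 / (2*10)
H = 25 * 1 / 20
H = 25 / 20
H = 5/4 m

5/4 m


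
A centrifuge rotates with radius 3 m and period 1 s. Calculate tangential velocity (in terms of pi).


Given: radius r = 3 m, period T = 1 s
Using v = 2*pi*r / T
v = 2*pi*3 / 1
v = 6*pi / 1
v = 6*pi m/s

6*pi m/s


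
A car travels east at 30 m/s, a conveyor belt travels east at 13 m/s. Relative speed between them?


Given: v_A = 30 m/s east, v_B = 13 m/s east
Both move in the same direction; relative speed = |v_A - v_B|
|30 - 13| = |17|
= 17 m/s

17 m/s


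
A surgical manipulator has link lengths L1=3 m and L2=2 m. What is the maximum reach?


Given: L1 = 3 m, L2 = 2 m
For a 2-link planar arm, max reach = L1 + L2 (fully extended)
Max reach = 3 + 2
Max reach = 5 m

5 m


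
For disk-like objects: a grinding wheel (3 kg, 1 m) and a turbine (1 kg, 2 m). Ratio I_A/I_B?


Given: M1=3 kg, R1=1 m, M2=1 kg, R2=2 m
For a disk: I = (1/2)*M*R^2, so I_A/I_B = (M1*R1^2)/(M2*R2^2)
M1*R1^2 = 3*1 = 3
M2*R2^2 = 1*4 = 4
I_A/I_B = 3/4 = 3/4

3/4


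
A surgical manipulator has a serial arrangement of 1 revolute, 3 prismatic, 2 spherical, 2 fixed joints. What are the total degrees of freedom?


Given: serial robot with 1 revolute, 3 prismatic, 2 spherical, 2 fixed joints
DOF contribution per joint type: revolute=1, prismatic=1, spherical=3, fixed=0
DOF = 1*1 + 3*1 + 2*3 + 2*0
DOF = 10

10


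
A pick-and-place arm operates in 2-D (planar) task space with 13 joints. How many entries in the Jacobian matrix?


Given: task space dimension = 2, joints = 13
Jacobian is a 2 x 13 matrix
Total entries = rows * columns
Total = 2 * 13
Total = 26

26


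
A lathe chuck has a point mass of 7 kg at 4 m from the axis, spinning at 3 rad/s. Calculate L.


Given: m = 7 kg, r = 4 m, omega = 3 rad/s
For a point mass: I = m*r^2
I = 7*4^2 = 7*16 = 112
L = I*omega = 112*3
L = 336 kg*m^2/s

336 kg*m^2/s


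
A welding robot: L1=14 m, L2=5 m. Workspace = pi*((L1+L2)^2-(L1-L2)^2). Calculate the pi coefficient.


Given: L1 = 14, L2 = 5
(L1+L2)^2 = (19)^2 = 361
(L1-L2)^2 = (9)^2 = 81
Difference = 361 - 81 = 280
This equals 4*L1*L2 = 4*14*5 = 280
Workspace area = 280*pi

280


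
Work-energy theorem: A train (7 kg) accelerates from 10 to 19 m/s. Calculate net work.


Given: m = 7 kg, v0 = 10 m/s, v = 19 m/s
Using W = (1/2)*m*(v^2 - v0^2)
v^2 = 19^2 = 361
v0^2 = 10^2 = 100
v^2 - v0^2 = 361 - 100 = 261
W = (1/2)*7*261 = 1827/2 J

1827/2 J


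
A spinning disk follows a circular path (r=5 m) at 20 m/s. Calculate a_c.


Given: v = 20 m/s, r = 5 m
Using a_c = v^2 / r
a_c = 20^2 / 5
a_c = 400 / 5
a_c = 80 m/s^2

80 m/s^2


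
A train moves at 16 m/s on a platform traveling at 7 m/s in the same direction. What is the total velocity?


Given: object velocity = 16 m/s, platform velocity = 7 m/s (same direction)
Using classical velocity addition: v_total = v_object + v_platform
v_total = 16 + 7
v_total = 23 m/s

23 m/s


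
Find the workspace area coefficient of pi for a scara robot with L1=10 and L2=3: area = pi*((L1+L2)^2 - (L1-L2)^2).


Given: L1 = 10, L2 = 3
(L1+L2)^2 = (13)^2 = 169
(L1-L2)^2 = (7)^2 = 49
Difference = 169 - 49 = 120
This equals 4*L1*L2 = 4*10*3 = 120
Workspace area = 120*pi

120


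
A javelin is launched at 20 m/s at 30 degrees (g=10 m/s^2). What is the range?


Given: v0 = 20 m/s, theta = 30 deg, g = 10 m/s^2
sin(2*30) = sin(60) = sqrt(3)/2
Using R = v0^2 * sin(2*theta) / g
R = 20^2 * (sqrt(3)/2) / 10
R = 400 * sqrt(3) / 20
R = 20*sqrt(3) m

20*sqrt(3) m


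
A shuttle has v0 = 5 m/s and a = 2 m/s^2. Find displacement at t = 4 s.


Given: v0 = 5 m/s, a = 2 m/s^2, t = 4 s
Using s = v0*t + (1/2)*a*t^2
s = 5*4 + (1/2)*2*4^2
s = 20 + (1/2)*32
s = 20 + 16
s = 36

36 m


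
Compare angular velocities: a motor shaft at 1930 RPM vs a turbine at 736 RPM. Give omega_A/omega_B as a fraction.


Given: RPM_A = 1930, RPM_B = 736
omega = 2*pi*RPM/60, so omega_A/omega_B = RPM_A / RPM_B
omega_A/omega_B = 1930 / 736
omega_A/omega_B = 965/368

965/368


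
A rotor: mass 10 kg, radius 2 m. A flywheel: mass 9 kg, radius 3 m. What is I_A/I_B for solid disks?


Given: M1=10 kg, R1=2 m, M2=9 kg, R2=3 m
For a disk: I = (1/2)*M*R^2, so I_A/I_B = (M1*R1^2)/(M2*R2^2)
M1*R1^2 = 10*4 = 40
M2*R2^2 = 9*9 = 81
I_A/I_B = 40/81 = 40/81

40/81


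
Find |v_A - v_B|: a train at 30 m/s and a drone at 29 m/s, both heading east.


Given: v_A = 30 m/s east, v_B = 29 m/s east
Both move in the same direction; relative speed = |v_A - v_B|
|30 - 29| = |1|
= 1 m/s

1 m/s


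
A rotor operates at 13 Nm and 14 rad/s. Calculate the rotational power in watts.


Given: tau = 13 Nm, omega = 14 rad/s
Using P = tau * omega
P = 13 * 14
P = 182 W

182 W


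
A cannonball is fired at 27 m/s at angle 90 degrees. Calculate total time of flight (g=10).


Given: v0 = 27 m/s, theta = 90 deg, g = 10 m/s^2
sin(90) = 1
Using T = 2*v0*sin(theta) / g
T = 2*27*1 / 10
T = 54 / 10
T = 27/5 s

27/5 s


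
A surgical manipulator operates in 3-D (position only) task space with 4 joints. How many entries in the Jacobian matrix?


Given: task space dimension = 3, joints = 4
Jacobian is a 3 x 4 matrix
Total entries = rows * columns
Total = 3 * 4
Total = 12

12


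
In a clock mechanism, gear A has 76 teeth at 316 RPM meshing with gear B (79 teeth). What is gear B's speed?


Given: N1 = 76 teeth, w1 = 316 RPM, N2 = 79 teeth
Using N1*w1 = N2*w2
w2 = N1*w1 / N2
w2 = 76*316 / 79
w2 = 24016 / 79
w2 = 304 RPM

304 RPM


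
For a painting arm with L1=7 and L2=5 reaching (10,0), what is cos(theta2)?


Given: L1 = 7, L2 = 5, target (x, y) = (10, 0)
Using cos(theta2) = (x^2 + y^2 - L1^2 - L2^2) / (2*L1*L2)
x^2 + y^2 = 10^2 + 0 = 100
L1^2 + L2^2 = 49 + 25 = 74
Numerator = 100 - 74 = 26
Denominator = 2*7*5 = 70
cos(theta2) = 26/70 = 13/35

13/35


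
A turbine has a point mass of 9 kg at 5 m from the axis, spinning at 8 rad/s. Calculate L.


Given: m = 9 kg, r = 5 m, omega = 8 rad/s
For a point mass: I = m*r^2
I = 9*5^2 = 9*25 = 225
L = I*omega = 225*8
L = 1800 kg*m^2/s

1800 kg*m^2/s


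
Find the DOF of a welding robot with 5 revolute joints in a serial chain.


Given: serial robot with 5 revolute joints
DOF contribution per joint type: revolute=1, prismatic=1, spherical=3, fixed=0
DOF = 5*1
DOF = 5

5


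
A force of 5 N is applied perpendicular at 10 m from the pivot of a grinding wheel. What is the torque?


Given: F = 5 N, r = 10 m, angle = 90 deg (perpendicular)
Using tau = F * r * sin(90)
sin(90) = 1
tau = 5 * 10 * 1
tau = 50 Nm

50 Nm


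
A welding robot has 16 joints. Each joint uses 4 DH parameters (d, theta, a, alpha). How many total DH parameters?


Given: 16 joints, 4 DH parameters per joint (d, theta, a, alpha)
Total DH parameters = number_of_joints * 4
Total = 16 * 4
Total = 64

64


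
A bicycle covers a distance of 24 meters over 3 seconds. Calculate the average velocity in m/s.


Given: distance d = 24 m, time t = 3 s
Using v = d / t
v = 24 / 3
v = 8 m/s

8 m/s


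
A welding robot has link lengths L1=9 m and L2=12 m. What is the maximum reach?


Given: L1 = 9 m, L2 = 12 m
For a 2-link planar arm, max reach = L1 + L2 (fully extended)
Max reach = 9 + 12
Max reach = 21 m

21 m


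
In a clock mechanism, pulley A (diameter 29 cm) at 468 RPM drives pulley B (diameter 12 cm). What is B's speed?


Given: D1 = 29 cm, w1 = 468 RPM, D2 = 12 cm
Using D1*w1 = D2*w2
w2 = D1*w1 / D2
w2 = 29*468 / 12
w2 = 13572 / 12
w2 = 1131 RPM

1131 RPM


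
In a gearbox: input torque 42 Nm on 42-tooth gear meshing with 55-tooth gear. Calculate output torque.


Given: N1 = 42, N2 = 55, T1 = 42 Nm
Using T2/T1 = N2/N1
T2 = T1 * N2 / N1
T2 = 42 * 55 / 42
T2 = 2310 / 42
T2 = 55 Nm

55 Nm


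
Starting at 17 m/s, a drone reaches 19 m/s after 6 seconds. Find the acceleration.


Given: initial velocity v0 = 17 m/s, final velocity v = 19 m/s, time t = 6 s
Using a = (v - v0) / t
a = (19 - 17) / 6
a = 2 / 6
a = 1/3 m/s^2

1/3 m/s^2


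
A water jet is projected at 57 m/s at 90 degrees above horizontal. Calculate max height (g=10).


Given: v0 = 57 m/s, theta = 90 deg, g = 10 m/s^2
sin^2(90) = 1
Using H = v0^2 * sin^2(theta) / (2*g)
H = 57^2 * 1 / (2*10)
H = 3249 * 1 / 20
H = 3249 / 20
H = 3249/20 m

3249/20 m


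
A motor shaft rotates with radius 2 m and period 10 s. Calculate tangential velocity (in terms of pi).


Given: radius r = 2 m, period T = 10 s
Using v = 2*pi*r / T
v = 2*pi*2 / 10
v = 4*pi / 10
v = 2/5*pi m/s

2/5*pi m/s


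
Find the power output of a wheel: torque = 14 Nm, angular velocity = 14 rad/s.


Given: tau = 14 Nm, omega = 14 rad/s
Using P = tau * omega
P = 14 * 14
P = 196 W

196 W


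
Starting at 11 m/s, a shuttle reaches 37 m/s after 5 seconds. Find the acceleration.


Given: initial velocity v0 = 11 m/s, final velocity v = 37 m/s, time t = 5 s
Using a = (v - v0) / t
a = (37 - 11) / 5
a = 26 / 5
a = 26/5 m/s^2

26/5 m/s^2


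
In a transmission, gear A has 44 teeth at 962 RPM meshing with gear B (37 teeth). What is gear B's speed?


Given: N1 = 44 teeth, w1 = 962 RPM, N2 = 37 teeth
Using N1*w1 = N2*w2
w2 = N1*w1 / N2
w2 = 44*962 / 37
w2 = 42328 / 37
w2 = 1144 RPM

1144 RPM


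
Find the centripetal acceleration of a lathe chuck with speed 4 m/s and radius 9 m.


Given: v = 4 m/s, r = 9 m
Using a_c = v^2 / r
a_c = 4^2 / 9
a_c = 16 / 9
a_c = 16/9 m/s^2

16/9 m/s^2


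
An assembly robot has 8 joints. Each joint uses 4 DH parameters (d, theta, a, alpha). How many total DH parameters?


Given: 8 joints, 4 DH parameters per joint (d, theta, a, alpha)
Total DH parameters = number_of_joints * 4
Total = 8 * 4
Total = 32

32


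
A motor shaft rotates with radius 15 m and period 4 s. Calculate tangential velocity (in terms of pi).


Given: radius r = 15 m, period T = 4 s
Using v = 2*pi*r / T
v = 2*pi*15 / 4
v = 30*pi / 4
v = 15/2*pi m/s

15/2*pi m/s


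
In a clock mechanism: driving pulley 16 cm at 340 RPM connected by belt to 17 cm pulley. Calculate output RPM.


Given: D1 = 16 cm, w1 = 340 RPM, D2 = 17 cm
Using D1*w1 = D2*w2
w2 = D1*w1 / D2
w2 = 16*340 / 17
w2 = 5440 / 17
w2 = 320 RPM

320 RPM


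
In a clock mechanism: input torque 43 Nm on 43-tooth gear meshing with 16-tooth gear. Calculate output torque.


Given: N1 = 43, N2 = 16, T1 = 43 Nm
Using T2/T1 = N2/N1
T2 = T1 * N2 / N1
T2 = 43 * 16 / 43
T2 = 688 / 43
T2 = 16 Nm

16 Nm


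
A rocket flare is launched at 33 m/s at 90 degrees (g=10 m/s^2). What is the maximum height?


Given: v0 = 33 m/s, theta = 90 deg, g = 10 m/s^2
sin^2(90) = 1
Using H = v0^2 * sin^2(theta) / (2*g)
H = 33^2 * 1 / (2*10)
H = 1089 * 1 / 20
H = 1089 / 20
H = 1089/20 m

1089/20 m


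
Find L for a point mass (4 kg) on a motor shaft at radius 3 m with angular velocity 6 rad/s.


Given: m = 4 kg, r = 3 m, omega = 6 rad/s
For a point mass: I = m*r^2
I = 4*3^2 = 4*9 = 36
L = I*omega = 36*6
L = 216 kg*m^2/s

216 kg*m^2/s


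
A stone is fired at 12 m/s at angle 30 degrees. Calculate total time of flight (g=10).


Given: v0 = 12 m/s, theta = 30 deg, g = 10 m/s^2
sin(30) = 1/2
Using T = 2*v0*sin(theta) / g
T = 2*12*1/2 / 10
T = 12 / 10
T = 6/5 s

6/5 s


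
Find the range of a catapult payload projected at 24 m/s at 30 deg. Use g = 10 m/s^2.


Given: v0 = 24 m/s, theta = 30 deg, g = 10 m/s^2
sin(2*30) = sin(60) = sqrt(3)/2
Using R = v0^2 * sin(2*theta) / g
R = 24^2 * (sqrt(3)/2) / 10
R = 576 * sqrt(3) / 20
R = 144/5*sqrt(3) m

144/5*sqrt(3) m
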